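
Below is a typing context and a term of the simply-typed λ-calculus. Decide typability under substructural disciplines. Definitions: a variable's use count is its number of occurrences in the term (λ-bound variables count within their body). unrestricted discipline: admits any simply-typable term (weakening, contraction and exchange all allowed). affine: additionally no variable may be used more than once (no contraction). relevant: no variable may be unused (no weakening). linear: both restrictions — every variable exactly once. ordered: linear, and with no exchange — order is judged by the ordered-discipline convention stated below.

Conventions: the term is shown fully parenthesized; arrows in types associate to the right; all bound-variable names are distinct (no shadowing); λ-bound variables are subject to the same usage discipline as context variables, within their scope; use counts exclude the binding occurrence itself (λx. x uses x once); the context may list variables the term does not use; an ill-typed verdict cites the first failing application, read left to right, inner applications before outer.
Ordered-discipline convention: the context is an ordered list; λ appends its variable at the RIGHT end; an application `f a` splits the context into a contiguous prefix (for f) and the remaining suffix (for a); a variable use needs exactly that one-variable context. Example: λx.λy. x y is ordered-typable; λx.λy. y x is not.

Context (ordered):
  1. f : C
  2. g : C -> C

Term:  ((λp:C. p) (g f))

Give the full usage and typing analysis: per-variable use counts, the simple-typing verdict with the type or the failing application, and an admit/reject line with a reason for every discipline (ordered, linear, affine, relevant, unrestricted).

use counts: f=1, g=1, p [bound]=1
use order (left to right): p, g, f
typing: the term checks, with type C
ordered: ✗, use order p, g, f needs exchange
linear: ✓, each of f, g, p used exactly once
affine: ✓, at most one use each (f, g, p)
relevant: ✓, none of f, g, p goes unused
unrestricted: ✓, type-checks (C) and nothing is barred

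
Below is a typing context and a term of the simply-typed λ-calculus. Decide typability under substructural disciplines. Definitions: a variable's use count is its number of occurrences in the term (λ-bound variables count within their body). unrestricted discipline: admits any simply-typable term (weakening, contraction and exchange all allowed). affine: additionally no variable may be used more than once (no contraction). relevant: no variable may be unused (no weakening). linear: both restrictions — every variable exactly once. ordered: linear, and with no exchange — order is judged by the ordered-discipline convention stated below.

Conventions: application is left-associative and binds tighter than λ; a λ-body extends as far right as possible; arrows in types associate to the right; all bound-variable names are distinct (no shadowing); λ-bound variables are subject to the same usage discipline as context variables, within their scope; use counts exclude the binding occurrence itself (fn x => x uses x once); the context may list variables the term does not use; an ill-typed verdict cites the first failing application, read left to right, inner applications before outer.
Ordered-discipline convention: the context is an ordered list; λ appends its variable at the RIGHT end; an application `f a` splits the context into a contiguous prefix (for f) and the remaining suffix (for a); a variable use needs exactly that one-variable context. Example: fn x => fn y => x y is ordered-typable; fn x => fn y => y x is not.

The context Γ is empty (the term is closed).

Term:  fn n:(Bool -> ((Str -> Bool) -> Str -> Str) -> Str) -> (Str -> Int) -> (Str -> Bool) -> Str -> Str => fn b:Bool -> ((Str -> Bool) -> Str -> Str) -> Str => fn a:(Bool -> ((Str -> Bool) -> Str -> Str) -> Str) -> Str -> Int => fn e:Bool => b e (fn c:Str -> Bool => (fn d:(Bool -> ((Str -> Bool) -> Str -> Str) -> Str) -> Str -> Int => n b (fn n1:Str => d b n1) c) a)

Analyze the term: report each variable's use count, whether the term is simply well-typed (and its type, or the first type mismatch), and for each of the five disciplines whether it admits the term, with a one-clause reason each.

usage: n [bound]: 1, b [bound]: 3, a [bound]: 1, e [bound]: 1, c [bound]: 1, d [bound]: 1, n1 [bound]: 1
uses in reading order: b, e, n, b, d, b, n1, c, a
typing: ✓ — ((Bool -> ((Str -> Bool) -> Str -> Str) -> Str) -> (Str -> Int) -> (Str -> Bool) -> Str -> Str) -> (Bool -> ((Str -> Bool) -> Str -> Str) -> Str) -> ((Bool -> ((Str -> Bool) -> Str -> Str) -> Str) -> Str -> Int) -> Bool -> Str
ordered: ✗, repeated use of b ×3
linear: ✗, repeated use of b ×3
affine: ✗, repeated use of b ×3
relevant: ✓, every one of n, b, a, e, c, d, n1 appears
unrestricted: ✓, type-checks (((Bool -> ((Str -> Bool) -> Str -> Str) -> Str) -> (Str -> Int) -> (Str -> Bool) -> Str -> Str) -> (Bool -> ((Str -> Bool) -> Str -> Str) -> Str) -> ((Bool -> ((Str -> Bool) -> Str -> Str) -> Str) -> Str -> Int) -> Bool -> Str) and nothing is barred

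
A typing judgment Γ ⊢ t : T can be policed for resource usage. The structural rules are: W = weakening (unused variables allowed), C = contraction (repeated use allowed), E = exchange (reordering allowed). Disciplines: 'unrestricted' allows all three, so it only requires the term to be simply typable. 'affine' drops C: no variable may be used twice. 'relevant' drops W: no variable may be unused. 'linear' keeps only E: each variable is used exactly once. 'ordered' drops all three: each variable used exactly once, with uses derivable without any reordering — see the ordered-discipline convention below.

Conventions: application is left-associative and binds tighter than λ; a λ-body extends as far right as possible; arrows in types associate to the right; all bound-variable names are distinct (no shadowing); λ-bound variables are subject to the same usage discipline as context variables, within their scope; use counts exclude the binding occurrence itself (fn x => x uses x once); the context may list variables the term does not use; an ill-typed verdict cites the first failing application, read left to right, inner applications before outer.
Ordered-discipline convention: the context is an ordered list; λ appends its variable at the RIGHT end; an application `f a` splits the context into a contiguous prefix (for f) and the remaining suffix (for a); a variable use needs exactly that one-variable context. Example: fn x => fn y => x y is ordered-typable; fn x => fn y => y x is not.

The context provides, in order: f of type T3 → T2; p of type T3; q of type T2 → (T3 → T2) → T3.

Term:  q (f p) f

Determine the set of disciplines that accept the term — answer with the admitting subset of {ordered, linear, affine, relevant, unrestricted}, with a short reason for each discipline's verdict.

admitted in: relevant, unrestricted
usage: f=2, p=1, q=1
use order (left to right): q, f, p, f
typing: well-typed at T3
ordered: ✗ — f ×2 used more than once (contraction)
linear: ✗ — f ×2 used more than once (contraction)
affine: ✗ — f ×2 used more than once (contraction)
relevant: ✓ — f, p, q: all used, weakening unneeded
unrestricted: ✓ — simply typable at T3; W, C, E all held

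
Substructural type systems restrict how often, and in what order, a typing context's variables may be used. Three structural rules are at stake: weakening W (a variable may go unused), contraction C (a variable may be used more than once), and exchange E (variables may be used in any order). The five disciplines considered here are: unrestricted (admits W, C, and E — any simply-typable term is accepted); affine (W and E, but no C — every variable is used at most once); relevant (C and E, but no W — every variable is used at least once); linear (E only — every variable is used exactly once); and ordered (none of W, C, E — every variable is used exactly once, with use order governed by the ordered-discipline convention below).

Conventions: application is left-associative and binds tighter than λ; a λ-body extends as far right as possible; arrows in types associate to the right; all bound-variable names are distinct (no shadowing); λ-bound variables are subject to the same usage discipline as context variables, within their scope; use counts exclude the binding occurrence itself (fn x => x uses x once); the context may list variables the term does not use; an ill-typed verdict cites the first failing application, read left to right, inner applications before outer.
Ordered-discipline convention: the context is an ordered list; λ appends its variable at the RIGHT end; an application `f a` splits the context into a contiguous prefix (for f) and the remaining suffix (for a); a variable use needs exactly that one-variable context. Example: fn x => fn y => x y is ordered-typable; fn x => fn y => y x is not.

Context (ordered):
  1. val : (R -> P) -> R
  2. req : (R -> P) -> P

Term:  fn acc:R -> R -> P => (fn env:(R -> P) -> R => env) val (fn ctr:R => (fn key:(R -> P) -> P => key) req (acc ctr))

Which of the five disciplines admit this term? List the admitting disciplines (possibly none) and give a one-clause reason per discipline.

admitted in: ordered, linear, affine, relevant, unrestricted
counts: val=1; req=1; acc [bound]=1; env [bound]=1; ctr [bound]=1; key [bound]=1
left-to-right use order: env, val, key, req, acc, ctr
typing: ✓ — (R -> R -> P) -> R
ordered: ✓ — single-use (val, req, acc, env, ctr, key), ordered derivation ok
linear: ✓ — val, req, acc, env, ctr, key: one use apiece
affine: ✓ — val, req, acc, env, ctr, key: no repeats, contraction unneeded
relevant: ✓ — every one of val, req, acc, env, ctr, key appears
unrestricted: ✓ — simply typable at (R -> R -> P) -> R; W, C, E all held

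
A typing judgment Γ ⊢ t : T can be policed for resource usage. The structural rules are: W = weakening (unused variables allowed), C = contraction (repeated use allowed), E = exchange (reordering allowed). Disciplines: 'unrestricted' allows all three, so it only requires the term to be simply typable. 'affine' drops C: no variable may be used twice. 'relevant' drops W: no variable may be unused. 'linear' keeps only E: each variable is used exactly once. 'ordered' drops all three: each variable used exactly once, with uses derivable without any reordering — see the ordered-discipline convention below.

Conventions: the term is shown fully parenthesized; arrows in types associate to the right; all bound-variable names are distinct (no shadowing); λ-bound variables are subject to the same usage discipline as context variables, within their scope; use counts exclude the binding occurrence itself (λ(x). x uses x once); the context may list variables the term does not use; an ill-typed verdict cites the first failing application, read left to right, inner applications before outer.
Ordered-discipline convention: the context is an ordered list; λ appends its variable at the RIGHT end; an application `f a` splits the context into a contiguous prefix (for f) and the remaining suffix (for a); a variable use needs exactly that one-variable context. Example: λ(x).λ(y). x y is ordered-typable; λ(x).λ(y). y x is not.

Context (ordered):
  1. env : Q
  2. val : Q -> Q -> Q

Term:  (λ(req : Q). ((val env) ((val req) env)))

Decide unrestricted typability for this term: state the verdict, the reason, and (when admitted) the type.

yes — typability at Q -> Q is all that's needed; term : Q -> Q
variable uses: env: 2×, val: 2×, req (bound): 1×
use order (left to right): val, env, val, req, env
typing: ✓ — Q -> Q
all disciplines: ordered ✗ | linear ✗ | affine ✗ | relevant ✓ | unrestricted ✓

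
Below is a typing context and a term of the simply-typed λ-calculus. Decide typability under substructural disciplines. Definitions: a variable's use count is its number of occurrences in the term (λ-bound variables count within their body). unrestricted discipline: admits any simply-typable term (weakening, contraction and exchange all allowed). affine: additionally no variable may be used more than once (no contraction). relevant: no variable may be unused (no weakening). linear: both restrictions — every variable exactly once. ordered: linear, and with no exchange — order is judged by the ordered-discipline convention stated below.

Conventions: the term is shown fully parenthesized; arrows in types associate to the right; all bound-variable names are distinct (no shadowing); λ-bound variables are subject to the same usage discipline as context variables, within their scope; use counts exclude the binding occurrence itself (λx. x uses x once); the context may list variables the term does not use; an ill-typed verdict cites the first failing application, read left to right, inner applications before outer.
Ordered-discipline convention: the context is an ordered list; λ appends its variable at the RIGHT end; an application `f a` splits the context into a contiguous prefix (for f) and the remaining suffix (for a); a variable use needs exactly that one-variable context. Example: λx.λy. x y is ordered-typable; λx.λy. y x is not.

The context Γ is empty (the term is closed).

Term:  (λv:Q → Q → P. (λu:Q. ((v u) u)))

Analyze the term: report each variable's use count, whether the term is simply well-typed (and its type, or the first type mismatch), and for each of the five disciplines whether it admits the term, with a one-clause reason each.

counts: v (bound): 1; u (bound): 2
uses in reading order: v, u, u
typing: the term checks, with type (Q → Q → P) → Q → P
ordered: ✗, needs contraction — u ×2
linear: ✗, needs contraction — u ×2
affine: ✗, needs contraction — u ×2
relevant: ✓, none of v, u goes unused
unrestricted: ✓, well-typed at (Q → Q → P) → Q → P; no restrictions here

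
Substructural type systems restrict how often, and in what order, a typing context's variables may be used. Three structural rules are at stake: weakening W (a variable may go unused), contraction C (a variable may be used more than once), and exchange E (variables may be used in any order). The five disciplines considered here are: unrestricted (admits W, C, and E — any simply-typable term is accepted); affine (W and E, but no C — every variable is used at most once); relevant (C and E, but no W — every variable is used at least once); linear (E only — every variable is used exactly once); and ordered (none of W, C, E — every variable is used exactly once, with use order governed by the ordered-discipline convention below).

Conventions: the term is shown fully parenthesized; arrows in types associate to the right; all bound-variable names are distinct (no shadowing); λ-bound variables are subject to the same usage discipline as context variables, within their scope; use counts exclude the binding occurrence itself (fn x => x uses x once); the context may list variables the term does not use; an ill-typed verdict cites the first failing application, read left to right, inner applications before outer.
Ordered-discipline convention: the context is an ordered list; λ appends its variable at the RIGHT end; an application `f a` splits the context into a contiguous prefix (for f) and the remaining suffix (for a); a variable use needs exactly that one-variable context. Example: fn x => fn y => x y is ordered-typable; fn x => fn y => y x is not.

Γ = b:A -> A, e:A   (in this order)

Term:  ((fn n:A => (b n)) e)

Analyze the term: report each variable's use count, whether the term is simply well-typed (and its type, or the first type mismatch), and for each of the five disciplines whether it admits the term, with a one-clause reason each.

counts: b: 1×; e: 1×; n [bound]: 1×
order of uses: b, n, e
typing: well-typed — term : A
ordered: ✓, b, e, n once each; derivable with no W/C/E
linear: ✓, each of b, e, n used exactly once
affine: ✓, none of b, e, n used more than once
relevant: ✓, none of b, e, n goes unused
unrestricted: ✓, well-typed at A; no restrictions here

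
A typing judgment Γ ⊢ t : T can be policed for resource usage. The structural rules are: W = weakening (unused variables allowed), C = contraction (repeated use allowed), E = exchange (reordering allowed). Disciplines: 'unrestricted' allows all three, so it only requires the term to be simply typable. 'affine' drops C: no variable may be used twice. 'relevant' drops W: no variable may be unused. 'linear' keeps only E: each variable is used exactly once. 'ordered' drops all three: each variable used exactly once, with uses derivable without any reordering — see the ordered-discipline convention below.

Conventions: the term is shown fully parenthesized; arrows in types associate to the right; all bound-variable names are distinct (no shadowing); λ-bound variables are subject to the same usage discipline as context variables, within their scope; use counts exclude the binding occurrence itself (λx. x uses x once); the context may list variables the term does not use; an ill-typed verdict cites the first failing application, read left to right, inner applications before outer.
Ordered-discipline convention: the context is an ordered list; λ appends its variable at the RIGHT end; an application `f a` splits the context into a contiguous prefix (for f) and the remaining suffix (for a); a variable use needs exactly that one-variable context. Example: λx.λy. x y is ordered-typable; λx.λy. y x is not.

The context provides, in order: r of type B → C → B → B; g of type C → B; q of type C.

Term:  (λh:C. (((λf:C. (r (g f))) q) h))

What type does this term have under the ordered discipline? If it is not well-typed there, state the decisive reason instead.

term : C → B → B
usage: r ×1, g ×1, q ×1, h [bound] ×1, f [bound] ×1
order of uses: r, g, f, q, h
typing: well-typed at C → B → B
all disciplines: ordered ✓, linear ✓, affine ✓, relevant ✓, unrestricted ✓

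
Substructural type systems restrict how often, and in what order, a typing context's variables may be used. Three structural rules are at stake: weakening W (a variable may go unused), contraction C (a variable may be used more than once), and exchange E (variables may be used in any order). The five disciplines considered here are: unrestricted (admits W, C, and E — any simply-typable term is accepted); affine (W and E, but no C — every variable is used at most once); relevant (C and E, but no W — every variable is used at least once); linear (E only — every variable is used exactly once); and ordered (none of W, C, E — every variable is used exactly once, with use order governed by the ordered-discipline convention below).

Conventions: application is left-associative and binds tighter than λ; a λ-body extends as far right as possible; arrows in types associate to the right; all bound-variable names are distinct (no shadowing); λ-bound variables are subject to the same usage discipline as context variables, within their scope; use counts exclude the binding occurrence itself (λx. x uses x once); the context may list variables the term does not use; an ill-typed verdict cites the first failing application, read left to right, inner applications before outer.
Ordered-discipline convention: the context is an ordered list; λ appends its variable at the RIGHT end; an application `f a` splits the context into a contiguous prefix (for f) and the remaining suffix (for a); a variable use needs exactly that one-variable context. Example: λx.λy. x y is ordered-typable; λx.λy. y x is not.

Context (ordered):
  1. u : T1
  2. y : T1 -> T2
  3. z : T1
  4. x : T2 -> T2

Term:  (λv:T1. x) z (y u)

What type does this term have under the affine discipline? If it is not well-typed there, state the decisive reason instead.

term : T2
usage: u: 1; y: 1; z: 1; x: 1; v (λ-bound): 0
order of uses: x, z, y, u
typing: well-typed — term : T2
across the five disciplines: ordered ✗ | linear ✗ | affine ✓ | relevant ✗ | unrestricted ✓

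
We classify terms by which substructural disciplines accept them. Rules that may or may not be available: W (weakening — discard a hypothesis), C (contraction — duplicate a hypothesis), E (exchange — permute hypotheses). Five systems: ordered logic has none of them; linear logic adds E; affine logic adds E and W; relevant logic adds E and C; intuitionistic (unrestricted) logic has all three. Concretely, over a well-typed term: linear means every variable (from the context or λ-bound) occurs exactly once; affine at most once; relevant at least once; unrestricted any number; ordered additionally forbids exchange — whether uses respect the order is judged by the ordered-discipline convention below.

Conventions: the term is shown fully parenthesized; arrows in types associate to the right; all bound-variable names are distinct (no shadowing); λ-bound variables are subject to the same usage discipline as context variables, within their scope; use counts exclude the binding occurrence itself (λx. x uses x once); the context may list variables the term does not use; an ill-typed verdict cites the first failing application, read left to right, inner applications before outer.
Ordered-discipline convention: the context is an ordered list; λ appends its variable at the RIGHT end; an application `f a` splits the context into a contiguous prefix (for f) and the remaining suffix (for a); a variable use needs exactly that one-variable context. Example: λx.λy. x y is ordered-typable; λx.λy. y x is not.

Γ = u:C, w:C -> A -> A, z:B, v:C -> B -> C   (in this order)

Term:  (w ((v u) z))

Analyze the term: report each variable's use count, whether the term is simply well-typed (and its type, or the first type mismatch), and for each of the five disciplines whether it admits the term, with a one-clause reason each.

counts: u=1; w=1; z=1; v=1
use order (left to right): w, v, u, z
typing: the term checks, with type A -> A
ordered ✗ (needs exchange: uses follow w, v, u, z)
linear ✓ (exactly-once usage across u, w, z, v)
affine ✓ (u, w, z, v: no repeats, contraction unneeded)
relevant ✓ (every one of u, w, z, v appears)
unrestricted ✓ (type-checks (A -> A) and nothing is barred)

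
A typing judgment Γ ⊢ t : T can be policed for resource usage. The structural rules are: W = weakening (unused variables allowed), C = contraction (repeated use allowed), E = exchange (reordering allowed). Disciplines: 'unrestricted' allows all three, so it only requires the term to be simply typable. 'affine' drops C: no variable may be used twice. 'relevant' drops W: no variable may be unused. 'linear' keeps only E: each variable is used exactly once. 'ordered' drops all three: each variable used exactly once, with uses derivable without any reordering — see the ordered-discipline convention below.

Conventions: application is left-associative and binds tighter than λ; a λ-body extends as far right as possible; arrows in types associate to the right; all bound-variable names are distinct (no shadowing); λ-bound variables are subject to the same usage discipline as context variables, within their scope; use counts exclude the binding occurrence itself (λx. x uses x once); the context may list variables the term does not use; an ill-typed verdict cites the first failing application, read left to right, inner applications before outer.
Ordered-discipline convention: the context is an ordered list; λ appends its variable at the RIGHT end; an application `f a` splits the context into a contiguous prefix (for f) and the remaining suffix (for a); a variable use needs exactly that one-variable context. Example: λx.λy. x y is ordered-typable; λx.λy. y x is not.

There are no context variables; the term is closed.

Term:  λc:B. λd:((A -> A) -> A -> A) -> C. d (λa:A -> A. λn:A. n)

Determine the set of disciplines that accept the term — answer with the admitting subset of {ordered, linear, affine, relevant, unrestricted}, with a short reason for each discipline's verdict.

accepted by: affine, unrestricted
usage: c (λ-bound): 0; d (λ-bound): 1; a (λ-bound): 0; n (λ-bound): 1
left-to-right use order: d, n
typing: ✓ — B -> (((A -> A) -> A -> A) -> C) -> C
ordered: ✗ — unused: c, a — weakening required
linear: ✗ — unused: c, a — weakening required
affine: ✓ — at most one use each (c, d, a, n)
relevant: ✗ — unused: c, a — weakening required
unrestricted: ✓ — well-typed at B -> (((A -> A) -> A -> A) -> C) -> C; no restrictions here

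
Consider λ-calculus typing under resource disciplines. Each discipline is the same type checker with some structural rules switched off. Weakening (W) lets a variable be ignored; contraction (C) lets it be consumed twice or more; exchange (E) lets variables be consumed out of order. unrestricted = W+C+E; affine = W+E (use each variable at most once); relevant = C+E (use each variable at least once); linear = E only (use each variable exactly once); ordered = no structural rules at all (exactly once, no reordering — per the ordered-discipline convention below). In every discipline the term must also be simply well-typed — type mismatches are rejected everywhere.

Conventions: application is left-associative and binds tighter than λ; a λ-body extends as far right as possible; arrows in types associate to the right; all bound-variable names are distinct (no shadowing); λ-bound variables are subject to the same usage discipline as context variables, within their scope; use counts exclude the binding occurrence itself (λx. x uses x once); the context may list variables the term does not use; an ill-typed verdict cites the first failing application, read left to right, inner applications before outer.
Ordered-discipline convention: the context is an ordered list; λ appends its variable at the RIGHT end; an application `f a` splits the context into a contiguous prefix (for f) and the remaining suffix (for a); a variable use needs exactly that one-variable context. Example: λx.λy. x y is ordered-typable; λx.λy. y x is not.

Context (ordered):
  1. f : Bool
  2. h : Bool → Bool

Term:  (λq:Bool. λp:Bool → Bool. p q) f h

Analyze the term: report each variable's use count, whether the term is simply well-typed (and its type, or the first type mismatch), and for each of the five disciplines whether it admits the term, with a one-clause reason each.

usage: f=1, h=1, q (bound)=1, p (bound)=1
use order (left to right): p, q, f, h
typing: the term checks, with type Bool
ordered: ✗ — no contiguous prefix/suffix split fits p, q, f, h
linear: ✓ — each of f, h, q, p used exactly once
affine: ✓ — at most one use each (f, h, q, p)
relevant: ✓ — f, h, q, p: all used, weakening unneeded
unrestricted: ✓ — type-checks (Bool) and nothing is barred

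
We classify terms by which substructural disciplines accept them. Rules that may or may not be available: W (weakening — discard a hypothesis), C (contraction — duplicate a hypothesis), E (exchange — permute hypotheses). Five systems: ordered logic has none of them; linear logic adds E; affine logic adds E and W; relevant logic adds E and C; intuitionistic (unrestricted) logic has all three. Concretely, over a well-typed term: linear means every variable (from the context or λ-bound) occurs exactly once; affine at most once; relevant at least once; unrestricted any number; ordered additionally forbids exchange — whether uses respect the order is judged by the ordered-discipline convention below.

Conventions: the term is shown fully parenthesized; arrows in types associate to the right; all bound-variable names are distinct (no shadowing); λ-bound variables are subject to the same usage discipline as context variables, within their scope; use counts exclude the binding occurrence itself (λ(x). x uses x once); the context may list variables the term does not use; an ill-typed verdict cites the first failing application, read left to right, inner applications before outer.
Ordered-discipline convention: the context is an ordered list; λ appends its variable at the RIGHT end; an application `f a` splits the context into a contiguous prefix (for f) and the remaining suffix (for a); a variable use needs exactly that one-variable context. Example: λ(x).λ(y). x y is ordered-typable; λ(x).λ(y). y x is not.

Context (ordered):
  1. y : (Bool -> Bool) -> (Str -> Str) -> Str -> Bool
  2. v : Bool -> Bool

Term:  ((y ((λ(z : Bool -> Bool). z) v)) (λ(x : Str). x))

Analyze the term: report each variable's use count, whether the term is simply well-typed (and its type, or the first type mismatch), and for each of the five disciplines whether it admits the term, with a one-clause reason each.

variable uses: y: 1, v: 1, z [bound]: 1, x [bound]: 1
uses in reading order: y, z, v, x
typing: well-typed — term : Str -> Bool
ordered ✓ (y, v, z, x once each; derivable with no W/C/E)
linear ✓ (exactly-once usage across y, v, z, x)
affine ✓ (at most one use each (y, v, z, x))
relevant ✓ (every one of y, v, z, x appears)
unrestricted ✓ (typability at Str -> Bool is all that's needed)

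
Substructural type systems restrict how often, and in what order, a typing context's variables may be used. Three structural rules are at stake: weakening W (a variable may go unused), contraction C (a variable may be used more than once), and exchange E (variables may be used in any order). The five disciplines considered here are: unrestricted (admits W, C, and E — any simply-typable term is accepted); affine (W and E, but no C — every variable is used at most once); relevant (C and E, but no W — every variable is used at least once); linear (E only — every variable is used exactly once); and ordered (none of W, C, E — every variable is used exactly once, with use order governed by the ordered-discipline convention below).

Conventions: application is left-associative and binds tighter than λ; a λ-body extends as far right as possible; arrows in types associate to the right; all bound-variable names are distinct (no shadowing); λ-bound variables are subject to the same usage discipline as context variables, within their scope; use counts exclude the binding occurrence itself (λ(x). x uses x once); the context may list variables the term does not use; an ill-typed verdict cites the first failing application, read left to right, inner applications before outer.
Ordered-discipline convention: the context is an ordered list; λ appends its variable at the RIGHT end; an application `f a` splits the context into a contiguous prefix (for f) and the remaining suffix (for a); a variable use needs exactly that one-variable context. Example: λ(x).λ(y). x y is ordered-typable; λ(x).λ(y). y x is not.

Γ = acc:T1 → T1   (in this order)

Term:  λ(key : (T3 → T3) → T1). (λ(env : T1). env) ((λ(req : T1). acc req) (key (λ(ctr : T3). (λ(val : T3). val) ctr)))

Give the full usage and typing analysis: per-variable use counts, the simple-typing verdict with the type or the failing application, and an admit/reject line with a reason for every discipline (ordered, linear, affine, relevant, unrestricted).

variable uses: acc: 1×; key [bound]: 1×; env [bound]: 1×; req [bound]: 1×; ctr [bound]: 1×; val [bound]: 1×
order of uses: env, acc, req, key, val, ctr
typing: the term checks, with type ((T3 → T3) → T1) → T1
ordered ✓ (single-use (acc, key, env, req, ctr, val), ordered derivation ok)
linear ✓ (single use per variable (acc, key, env, req, ctr, val))
affine ✓ (acc, key, env, req, ctr, val: no repeats, contraction unneeded)
relevant ✓ (acc, key, env, req, ctr, val: all used, weakening unneeded)
unrestricted ✓ (type-checks (((T3 → T3) → T1) → T1) and nothing is barred)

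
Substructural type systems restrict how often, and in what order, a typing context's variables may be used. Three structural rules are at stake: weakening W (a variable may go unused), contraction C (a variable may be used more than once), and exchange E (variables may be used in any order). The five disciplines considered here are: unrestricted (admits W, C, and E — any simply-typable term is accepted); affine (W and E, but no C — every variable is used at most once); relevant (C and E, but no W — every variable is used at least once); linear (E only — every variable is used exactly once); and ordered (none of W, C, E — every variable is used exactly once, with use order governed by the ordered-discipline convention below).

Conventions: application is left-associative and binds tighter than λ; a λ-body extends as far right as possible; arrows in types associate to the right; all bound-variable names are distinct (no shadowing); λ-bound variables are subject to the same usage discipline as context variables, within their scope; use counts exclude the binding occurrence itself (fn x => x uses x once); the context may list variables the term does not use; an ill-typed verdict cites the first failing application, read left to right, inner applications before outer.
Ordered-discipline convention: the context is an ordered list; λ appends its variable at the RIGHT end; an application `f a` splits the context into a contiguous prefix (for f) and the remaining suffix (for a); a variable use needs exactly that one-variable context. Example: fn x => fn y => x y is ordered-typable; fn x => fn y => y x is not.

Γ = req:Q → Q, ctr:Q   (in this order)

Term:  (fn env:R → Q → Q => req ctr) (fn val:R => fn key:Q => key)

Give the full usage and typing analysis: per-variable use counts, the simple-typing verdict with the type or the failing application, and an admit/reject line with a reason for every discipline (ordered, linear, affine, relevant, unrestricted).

variable uses: req: 1; ctr: 1; env [bound]: 0; val [bound]: 0; key [bound]: 1
uses in reading order: req, ctr, key
typing: well-typed — term : Q
ordered: ✗, unused: env, val — weakening required
linear: ✗, unused: env, val — weakening required
affine: ✓, none of req, ctr, env, val, key used more than once
relevant: ✗, unused: env, val — weakening required
unrestricted: ✓, well-typed at Q; no restrictions here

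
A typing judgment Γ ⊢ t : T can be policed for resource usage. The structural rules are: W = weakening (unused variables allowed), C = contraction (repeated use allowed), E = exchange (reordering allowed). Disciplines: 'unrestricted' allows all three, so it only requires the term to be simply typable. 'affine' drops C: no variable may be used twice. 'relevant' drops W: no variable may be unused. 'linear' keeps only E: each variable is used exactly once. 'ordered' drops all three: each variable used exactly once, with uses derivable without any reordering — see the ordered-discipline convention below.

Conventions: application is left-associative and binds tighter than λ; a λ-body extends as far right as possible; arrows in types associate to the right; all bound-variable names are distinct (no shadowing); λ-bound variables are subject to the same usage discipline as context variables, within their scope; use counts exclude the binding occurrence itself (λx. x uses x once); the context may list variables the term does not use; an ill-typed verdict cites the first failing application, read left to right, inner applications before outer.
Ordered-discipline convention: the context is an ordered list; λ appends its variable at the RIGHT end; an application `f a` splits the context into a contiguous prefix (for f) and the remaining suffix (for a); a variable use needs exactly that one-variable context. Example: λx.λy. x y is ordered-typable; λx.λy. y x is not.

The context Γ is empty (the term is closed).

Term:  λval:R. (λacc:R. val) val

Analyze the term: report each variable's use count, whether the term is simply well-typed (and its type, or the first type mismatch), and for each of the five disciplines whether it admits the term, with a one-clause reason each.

use counts: val (bound): 2; acc (bound): 0
left-to-right use order: val, val
typing: ✓ — R -> R
ordered: ✗, uses contraction: val ×2; unused: acc — weakening required
linear: ✗, uses contraction: val ×2; unused: acc — weakening required
affine: ✗, uses contraction: val ×2
relevant: ✗, unused: acc — weakening required
unrestricted: ✓, simply typable at R -> R; W, C, E all held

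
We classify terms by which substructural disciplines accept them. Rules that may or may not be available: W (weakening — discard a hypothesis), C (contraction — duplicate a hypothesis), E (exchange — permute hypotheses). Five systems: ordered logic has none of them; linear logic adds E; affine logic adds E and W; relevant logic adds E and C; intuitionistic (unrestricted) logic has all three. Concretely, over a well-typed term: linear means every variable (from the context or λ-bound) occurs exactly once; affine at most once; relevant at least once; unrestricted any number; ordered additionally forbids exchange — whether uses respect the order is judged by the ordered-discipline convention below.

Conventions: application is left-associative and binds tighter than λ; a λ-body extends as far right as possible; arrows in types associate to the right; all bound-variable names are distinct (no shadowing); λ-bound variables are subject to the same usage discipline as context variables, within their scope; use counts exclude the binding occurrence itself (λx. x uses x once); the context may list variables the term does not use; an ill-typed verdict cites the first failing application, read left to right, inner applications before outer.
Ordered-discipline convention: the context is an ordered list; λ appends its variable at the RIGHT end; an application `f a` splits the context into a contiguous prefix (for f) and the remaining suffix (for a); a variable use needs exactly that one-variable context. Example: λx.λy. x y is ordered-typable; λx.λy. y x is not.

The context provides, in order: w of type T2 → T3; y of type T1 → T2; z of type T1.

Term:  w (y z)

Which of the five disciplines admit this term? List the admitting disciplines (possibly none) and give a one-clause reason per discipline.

accepted by: ordered, linear, affine, relevant, unrestricted
variable uses: w ×1, y ×1, z ×1
order of uses: w, y, z
typing: the term checks, with type T3
ordered: ✓, w, y, z once each; derivable with no W/C/E
linear: ✓, each of w, y, z used exactly once
affine: ✓, at most one use each (w, y, z)
relevant: ✓, every one of w, y, z appears
unrestricted: ✓, well-typed at T3; no restrictions here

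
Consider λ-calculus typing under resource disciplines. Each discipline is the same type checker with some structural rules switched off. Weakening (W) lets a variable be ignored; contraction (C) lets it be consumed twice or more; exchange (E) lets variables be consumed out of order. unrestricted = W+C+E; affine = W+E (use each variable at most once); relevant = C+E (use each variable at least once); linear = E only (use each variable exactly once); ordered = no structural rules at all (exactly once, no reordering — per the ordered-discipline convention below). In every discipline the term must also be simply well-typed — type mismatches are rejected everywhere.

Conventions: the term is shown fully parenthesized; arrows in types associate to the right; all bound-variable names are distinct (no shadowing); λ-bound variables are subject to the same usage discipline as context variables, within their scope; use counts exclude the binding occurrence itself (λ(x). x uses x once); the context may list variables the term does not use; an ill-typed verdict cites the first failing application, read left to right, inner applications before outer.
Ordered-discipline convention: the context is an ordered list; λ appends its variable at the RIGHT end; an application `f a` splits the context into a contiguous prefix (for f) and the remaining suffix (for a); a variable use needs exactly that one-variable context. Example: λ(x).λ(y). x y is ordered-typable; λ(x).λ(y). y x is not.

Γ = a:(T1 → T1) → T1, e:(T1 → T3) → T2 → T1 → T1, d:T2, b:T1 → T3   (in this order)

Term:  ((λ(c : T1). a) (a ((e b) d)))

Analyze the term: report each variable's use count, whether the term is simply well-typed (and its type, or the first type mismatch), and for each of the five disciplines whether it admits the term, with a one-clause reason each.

usage: a ×2, e ×1, d ×1, b ×1, c (λ-bound) ×0
left-to-right use order: a, a, e, b, d
typing: the term checks, with type (T1 → T1) → T1
ordered: ✗ — repeated use of a ×2; unused: c — weakening required
linear: ✗ — repeated use of a ×2; unused: c — weakening required
affine: ✗ — repeated use of a ×2
relevant: ✗ — unused: c — weakening required
unrestricted: ✓ — simply typable at (T1 → T1) → T1; W, C, E all held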